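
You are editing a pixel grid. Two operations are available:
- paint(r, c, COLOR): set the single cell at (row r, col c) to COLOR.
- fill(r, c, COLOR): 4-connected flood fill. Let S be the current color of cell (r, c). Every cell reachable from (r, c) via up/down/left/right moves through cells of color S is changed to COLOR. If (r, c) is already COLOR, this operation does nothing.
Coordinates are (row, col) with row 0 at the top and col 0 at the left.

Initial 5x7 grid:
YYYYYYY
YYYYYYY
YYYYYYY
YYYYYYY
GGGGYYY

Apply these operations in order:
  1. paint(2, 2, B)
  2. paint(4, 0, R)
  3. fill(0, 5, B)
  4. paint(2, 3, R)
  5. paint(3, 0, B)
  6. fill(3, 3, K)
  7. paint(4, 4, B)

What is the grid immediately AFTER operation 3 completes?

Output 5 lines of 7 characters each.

Answer: BBBBBBB
BBBBBBB
BBBBBBB
BBBBBBB
RGGGBBB

Derivation:
After op 1 paint(2,2,B):
YYYYYYY
YYYYYYY
YYBYYYY
YYYYYYY
GGGGYYY
After op 2 paint(4,0,R):
YYYYYYY
YYYYYYY
YYBYYYY
YYYYYYY
RGGGYYY
After op 3 fill(0,5,B) [30 cells changed]:
BBBBBBB
BBBBBBB
BBBBBBB
BBBBBBB
RGGGBBB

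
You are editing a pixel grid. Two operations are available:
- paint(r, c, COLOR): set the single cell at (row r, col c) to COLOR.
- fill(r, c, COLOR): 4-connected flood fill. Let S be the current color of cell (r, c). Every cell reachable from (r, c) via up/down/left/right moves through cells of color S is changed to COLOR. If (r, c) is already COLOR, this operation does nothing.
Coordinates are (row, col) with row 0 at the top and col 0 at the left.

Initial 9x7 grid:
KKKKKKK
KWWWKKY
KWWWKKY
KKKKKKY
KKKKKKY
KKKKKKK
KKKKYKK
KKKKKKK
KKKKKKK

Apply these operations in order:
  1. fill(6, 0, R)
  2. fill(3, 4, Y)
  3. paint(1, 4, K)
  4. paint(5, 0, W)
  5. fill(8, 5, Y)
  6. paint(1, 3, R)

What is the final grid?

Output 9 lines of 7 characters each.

After op 1 fill(6,0,R) [52 cells changed]:
RRRRRRR
RWWWRRY
RWWWRRY
RRRRRRY
RRRRRRY
RRRRRRR
RRRRYRR
RRRRRRR
RRRRRRR
After op 2 fill(3,4,Y) [52 cells changed]:
YYYYYYY
YWWWYYY
YWWWYYY
YYYYYYY
YYYYYYY
YYYYYYY
YYYYYYY
YYYYYYY
YYYYYYY
After op 3 paint(1,4,K):
YYYYYYY
YWWWKYY
YWWWYYY
YYYYYYY
YYYYYYY
YYYYYYY
YYYYYYY
YYYYYYY
YYYYYYY
After op 4 paint(5,0,W):
YYYYYYY
YWWWKYY
YWWWYYY
YYYYYYY
YYYYYYY
WYYYYYY
YYYYYYY
YYYYYYY
YYYYYYY
After op 5 fill(8,5,Y) [0 cells changed]:
YYYYYYY
YWWWKYY
YWWWYYY
YYYYYYY
YYYYYYY
WYYYYYY
YYYYYYY
YYYYYYY
YYYYYYY
After op 6 paint(1,3,R):
YYYYYYY
YWWRKYY
YWWWYYY
YYYYYYY
YYYYYYY
WYYYYYY
YYYYYYY
YYYYYYY
YYYYYYY

Answer: YYYYYYY
YWWRKYY
YWWWYYY
YYYYYYY
YYYYYYY
WYYYYYY
YYYYYYY
YYYYYYY
YYYYYYY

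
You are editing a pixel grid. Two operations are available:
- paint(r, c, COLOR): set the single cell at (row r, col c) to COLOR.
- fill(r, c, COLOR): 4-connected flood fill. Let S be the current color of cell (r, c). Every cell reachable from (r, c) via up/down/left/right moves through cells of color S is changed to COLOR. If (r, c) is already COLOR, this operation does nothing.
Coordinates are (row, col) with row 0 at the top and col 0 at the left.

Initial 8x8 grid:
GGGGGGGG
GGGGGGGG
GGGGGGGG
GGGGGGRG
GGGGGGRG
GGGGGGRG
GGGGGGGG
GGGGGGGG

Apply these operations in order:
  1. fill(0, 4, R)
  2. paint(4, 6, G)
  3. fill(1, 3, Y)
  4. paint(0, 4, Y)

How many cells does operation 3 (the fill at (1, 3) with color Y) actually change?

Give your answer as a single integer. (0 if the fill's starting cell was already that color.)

After op 1 fill(0,4,R) [61 cells changed]:
RRRRRRRR
RRRRRRRR
RRRRRRRR
RRRRRRRR
RRRRRRRR
RRRRRRRR
RRRRRRRR
RRRRRRRR
After op 2 paint(4,6,G):
RRRRRRRR
RRRRRRRR
RRRRRRRR
RRRRRRRR
RRRRRRGR
RRRRRRRR
RRRRRRRR
RRRRRRRR
After op 3 fill(1,3,Y) [63 cells changed]:
YYYYYYYY
YYYYYYYY
YYYYYYYY
YYYYYYYY
YYYYYYGY
YYYYYYYY
YYYYYYYY
YYYYYYYY

Answer: 63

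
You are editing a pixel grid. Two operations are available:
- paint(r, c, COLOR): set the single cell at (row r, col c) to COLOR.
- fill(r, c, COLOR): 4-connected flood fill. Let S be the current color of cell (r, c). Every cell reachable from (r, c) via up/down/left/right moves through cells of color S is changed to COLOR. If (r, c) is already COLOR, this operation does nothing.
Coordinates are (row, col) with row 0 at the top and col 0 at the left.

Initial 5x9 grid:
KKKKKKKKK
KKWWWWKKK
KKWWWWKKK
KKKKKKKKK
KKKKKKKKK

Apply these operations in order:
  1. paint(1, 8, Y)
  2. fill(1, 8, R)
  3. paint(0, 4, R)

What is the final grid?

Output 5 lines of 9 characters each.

Answer: KKKKRKKKK
KKWWWWKKR
KKWWWWKKK
KKKKKKKKK
KKKKKKKKK

Derivation:
After op 1 paint(1,8,Y):
KKKKKKKKK
KKWWWWKKY
KKWWWWKKK
KKKKKKKKK
KKKKKKKKK
After op 2 fill(1,8,R) [1 cells changed]:
KKKKKKKKK
KKWWWWKKR
KKWWWWKKK
KKKKKKKKK
KKKKKKKKK
After op 3 paint(0,4,R):
KKKKRKKKK
KKWWWWKKR
KKWWWWKKK
KKKKKKKKK
KKKKKKKKK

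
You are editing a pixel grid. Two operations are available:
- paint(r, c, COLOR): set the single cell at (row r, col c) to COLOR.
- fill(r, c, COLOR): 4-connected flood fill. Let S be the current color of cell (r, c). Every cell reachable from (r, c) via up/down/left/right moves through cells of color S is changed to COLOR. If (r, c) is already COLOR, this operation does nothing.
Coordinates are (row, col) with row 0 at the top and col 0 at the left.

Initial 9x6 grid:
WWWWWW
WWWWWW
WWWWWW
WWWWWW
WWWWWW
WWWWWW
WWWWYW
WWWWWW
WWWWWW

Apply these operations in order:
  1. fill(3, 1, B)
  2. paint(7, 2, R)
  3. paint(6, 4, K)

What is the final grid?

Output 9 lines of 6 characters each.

After op 1 fill(3,1,B) [53 cells changed]:
BBBBBB
BBBBBB
BBBBBB
BBBBBB
BBBBBB
BBBBBB
BBBBYB
BBBBBB
BBBBBB
After op 2 paint(7,2,R):
BBBBBB
BBBBBB
BBBBBB
BBBBBB
BBBBBB
BBBBBB
BBBBYB
BBRBBB
BBBBBB
After op 3 paint(6,4,K):
BBBBBB
BBBBBB
BBBBBB
BBBBBB
BBBBBB
BBBBBB
BBBBKB
BBRBBB
BBBBBB

Answer: BBBBBB
BBBBBB
BBBBBB
BBBBBB
BBBBBB
BBBBBB
BBBBKB
BBRBBB
BBBBBB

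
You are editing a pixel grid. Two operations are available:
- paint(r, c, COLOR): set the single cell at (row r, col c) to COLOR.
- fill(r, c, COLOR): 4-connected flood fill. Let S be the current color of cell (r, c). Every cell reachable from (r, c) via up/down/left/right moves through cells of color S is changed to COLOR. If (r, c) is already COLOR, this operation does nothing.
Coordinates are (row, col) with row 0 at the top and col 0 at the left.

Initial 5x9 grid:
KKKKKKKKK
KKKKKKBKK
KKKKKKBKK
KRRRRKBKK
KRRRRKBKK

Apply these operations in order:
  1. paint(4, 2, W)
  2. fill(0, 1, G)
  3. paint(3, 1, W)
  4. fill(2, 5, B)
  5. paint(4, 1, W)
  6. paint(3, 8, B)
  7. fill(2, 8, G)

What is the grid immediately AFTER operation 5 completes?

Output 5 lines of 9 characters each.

After op 1 paint(4,2,W):
KKKKKKKKK
KKKKKKBKK
KKKKKKBKK
KRRRRKBKK
KRWRRKBKK
After op 2 fill(0,1,G) [33 cells changed]:
GGGGGGGGG
GGGGGGBGG
GGGGGGBGG
GRRRRGBGG
GRWRRGBGG
After op 3 paint(3,1,W):
GGGGGGGGG
GGGGGGBGG
GGGGGGBGG
GWRRRGBGG
GRWRRGBGG
After op 4 fill(2,5,B) [33 cells changed]:
BBBBBBBBB
BBBBBBBBB
BBBBBBBBB
BWRRRBBBB
BRWRRBBBB
After op 5 paint(4,1,W):
BBBBBBBBB
BBBBBBBBB
BBBBBBBBB
BWRRRBBBB
BWWRRBBBB

Answer: BBBBBBBBB
BBBBBBBBB
BBBBBBBBB
BWRRRBBBB
BWWRRBBBB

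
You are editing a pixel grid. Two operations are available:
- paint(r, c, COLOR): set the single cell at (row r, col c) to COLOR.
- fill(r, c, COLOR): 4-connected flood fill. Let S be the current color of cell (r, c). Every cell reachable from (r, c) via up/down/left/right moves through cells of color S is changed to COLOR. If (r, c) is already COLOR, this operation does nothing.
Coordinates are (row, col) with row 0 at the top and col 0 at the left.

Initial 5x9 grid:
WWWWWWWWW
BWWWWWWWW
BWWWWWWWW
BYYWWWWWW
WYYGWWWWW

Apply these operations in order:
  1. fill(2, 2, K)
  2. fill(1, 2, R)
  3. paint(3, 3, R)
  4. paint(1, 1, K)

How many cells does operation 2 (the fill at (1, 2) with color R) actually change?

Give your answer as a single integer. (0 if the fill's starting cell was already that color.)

Answer: 36

Derivation:
After op 1 fill(2,2,K) [36 cells changed]:
KKKKKKKKK
BKKKKKKKK
BKKKKKKKK
BYYKKKKKK
WYYGKKKKK
After op 2 fill(1,2,R) [36 cells changed]:
RRRRRRRRR
BRRRRRRRR
BRRRRRRRR
BYYRRRRRR
WYYGRRRRR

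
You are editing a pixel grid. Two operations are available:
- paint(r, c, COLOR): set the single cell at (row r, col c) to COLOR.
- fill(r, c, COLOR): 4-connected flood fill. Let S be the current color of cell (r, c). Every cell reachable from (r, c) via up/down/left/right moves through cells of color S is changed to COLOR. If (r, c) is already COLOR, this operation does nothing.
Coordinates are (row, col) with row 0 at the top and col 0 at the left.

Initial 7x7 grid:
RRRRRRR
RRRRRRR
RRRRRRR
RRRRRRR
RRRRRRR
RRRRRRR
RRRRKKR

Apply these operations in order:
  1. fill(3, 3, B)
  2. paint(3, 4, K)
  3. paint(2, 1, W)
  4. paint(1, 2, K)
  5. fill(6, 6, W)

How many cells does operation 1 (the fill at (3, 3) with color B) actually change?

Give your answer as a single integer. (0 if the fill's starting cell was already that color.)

After op 1 fill(3,3,B) [47 cells changed]:
BBBBBBB
BBBBBBB
BBBBBBB
BBBBBBB
BBBBBBB
BBBBBBB
BBBBKKB

Answer: 47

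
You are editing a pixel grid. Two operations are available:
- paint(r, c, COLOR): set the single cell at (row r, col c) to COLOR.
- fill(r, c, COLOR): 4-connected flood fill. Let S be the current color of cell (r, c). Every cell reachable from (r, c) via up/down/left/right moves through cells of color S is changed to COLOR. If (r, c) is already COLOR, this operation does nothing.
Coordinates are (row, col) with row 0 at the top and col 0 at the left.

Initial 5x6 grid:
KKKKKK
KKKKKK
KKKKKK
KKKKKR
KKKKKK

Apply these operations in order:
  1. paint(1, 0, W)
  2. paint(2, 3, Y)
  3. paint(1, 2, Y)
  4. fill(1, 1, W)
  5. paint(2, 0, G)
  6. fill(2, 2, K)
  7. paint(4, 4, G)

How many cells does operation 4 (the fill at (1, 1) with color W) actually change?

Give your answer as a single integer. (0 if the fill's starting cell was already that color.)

After op 1 paint(1,0,W):
KKKKKK
WKKKKK
KKKKKK
KKKKKR
KKKKKK
After op 2 paint(2,3,Y):
KKKKKK
WKKKKK
KKKYKK
KKKKKR
KKKKKK
After op 3 paint(1,2,Y):
KKKKKK
WKYKKK
KKKYKK
KKKKKR
KKKKKK
After op 4 fill(1,1,W) [26 cells changed]:
WWWWWW
WWYWWW
WWWYWW
WWWWWR
WWWWWW

Answer: 26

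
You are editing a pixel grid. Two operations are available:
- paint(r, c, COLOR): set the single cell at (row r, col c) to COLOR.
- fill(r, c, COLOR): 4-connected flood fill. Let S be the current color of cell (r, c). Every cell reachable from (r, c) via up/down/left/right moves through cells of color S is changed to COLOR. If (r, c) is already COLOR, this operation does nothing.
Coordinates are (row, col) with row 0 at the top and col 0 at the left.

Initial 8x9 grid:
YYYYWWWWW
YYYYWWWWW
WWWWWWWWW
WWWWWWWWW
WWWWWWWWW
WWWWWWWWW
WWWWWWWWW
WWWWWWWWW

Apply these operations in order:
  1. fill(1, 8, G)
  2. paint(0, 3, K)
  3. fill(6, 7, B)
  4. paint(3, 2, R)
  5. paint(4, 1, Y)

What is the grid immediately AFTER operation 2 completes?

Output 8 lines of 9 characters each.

Answer: YYYKGGGGG
YYYYGGGGG
GGGGGGGGG
GGGGGGGGG
GGGGGGGGG
GGGGGGGGG
GGGGGGGGG
GGGGGGGGG

Derivation:
After op 1 fill(1,8,G) [64 cells changed]:
YYYYGGGGG
YYYYGGGGG
GGGGGGGGG
GGGGGGGGG
GGGGGGGGG
GGGGGGGGG
GGGGGGGGG
GGGGGGGGG
After op 2 paint(0,3,K):
YYYKGGGGG
YYYYGGGGG
GGGGGGGGG
GGGGGGGGG
GGGGGGGGG
GGGGGGGGG
GGGGGGGGG
GGGGGGGGG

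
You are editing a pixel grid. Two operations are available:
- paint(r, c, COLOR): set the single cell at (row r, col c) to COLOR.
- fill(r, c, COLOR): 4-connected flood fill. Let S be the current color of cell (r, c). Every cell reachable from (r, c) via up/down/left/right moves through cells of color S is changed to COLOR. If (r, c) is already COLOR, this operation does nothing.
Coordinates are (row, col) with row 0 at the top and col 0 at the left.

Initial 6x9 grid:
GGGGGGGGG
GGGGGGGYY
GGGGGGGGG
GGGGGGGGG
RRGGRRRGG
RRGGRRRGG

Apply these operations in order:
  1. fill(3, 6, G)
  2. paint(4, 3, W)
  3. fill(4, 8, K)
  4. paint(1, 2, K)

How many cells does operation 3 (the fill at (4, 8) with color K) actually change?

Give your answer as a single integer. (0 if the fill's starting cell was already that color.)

After op 1 fill(3,6,G) [0 cells changed]:
GGGGGGGGG
GGGGGGGYY
GGGGGGGGG
GGGGGGGGG
RRGGRRRGG
RRGGRRRGG
After op 2 paint(4,3,W):
GGGGGGGGG
GGGGGGGYY
GGGGGGGGG
GGGGGGGGG
RRGWRRRGG
RRGGRRRGG
After op 3 fill(4,8,K) [41 cells changed]:
KKKKKKKKK
KKKKKKKYY
KKKKKKKKK
KKKKKKKKK
RRKWRRRKK
RRKKRRRKK

Answer: 41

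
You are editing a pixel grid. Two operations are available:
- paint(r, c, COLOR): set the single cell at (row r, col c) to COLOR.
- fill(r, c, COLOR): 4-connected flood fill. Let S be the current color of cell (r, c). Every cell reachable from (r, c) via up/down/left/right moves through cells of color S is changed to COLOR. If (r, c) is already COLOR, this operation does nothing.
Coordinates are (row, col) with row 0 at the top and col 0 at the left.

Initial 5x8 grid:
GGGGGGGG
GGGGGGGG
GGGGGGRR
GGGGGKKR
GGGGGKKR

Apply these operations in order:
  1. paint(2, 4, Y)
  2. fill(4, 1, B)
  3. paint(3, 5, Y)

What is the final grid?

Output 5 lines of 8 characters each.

Answer: BBBBBBBB
BBBBBBBB
BBBBYBRR
BBBBBYKR
BBBBBKKR

Derivation:
After op 1 paint(2,4,Y):
GGGGGGGG
GGGGGGGG
GGGGYGRR
GGGGGKKR
GGGGGKKR
After op 2 fill(4,1,B) [31 cells changed]:
BBBBBBBB
BBBBBBBB
BBBBYBRR
BBBBBKKR
BBBBBKKR
After op 3 paint(3,5,Y):
BBBBBBBB
BBBBBBBB
BBBBYBRR
BBBBBYKR
BBBBBKKR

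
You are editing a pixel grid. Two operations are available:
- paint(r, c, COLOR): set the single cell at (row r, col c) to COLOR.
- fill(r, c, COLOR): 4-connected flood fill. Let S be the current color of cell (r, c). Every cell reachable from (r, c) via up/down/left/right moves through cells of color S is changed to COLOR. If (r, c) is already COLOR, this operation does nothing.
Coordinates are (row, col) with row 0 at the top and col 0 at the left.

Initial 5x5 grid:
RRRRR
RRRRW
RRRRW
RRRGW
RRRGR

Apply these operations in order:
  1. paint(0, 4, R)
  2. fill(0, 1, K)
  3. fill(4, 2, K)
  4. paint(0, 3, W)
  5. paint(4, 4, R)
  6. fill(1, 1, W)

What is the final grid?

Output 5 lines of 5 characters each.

After op 1 paint(0,4,R):
RRRRR
RRRRW
RRRRW
RRRGW
RRRGR
After op 2 fill(0,1,K) [19 cells changed]:
KKKKK
KKKKW
KKKKW
KKKGW
KKKGR
After op 3 fill(4,2,K) [0 cells changed]:
KKKKK
KKKKW
KKKKW
KKKGW
KKKGR
After op 4 paint(0,3,W):
KKKWK
KKKKW
KKKKW
KKKGW
KKKGR
After op 5 paint(4,4,R):
KKKWK
KKKKW
KKKKW
KKKGW
KKKGR
After op 6 fill(1,1,W) [17 cells changed]:
WWWWK
WWWWW
WWWWW
WWWGW
WWWGR

Answer: WWWWK
WWWWW
WWWWW
WWWGW
WWWGR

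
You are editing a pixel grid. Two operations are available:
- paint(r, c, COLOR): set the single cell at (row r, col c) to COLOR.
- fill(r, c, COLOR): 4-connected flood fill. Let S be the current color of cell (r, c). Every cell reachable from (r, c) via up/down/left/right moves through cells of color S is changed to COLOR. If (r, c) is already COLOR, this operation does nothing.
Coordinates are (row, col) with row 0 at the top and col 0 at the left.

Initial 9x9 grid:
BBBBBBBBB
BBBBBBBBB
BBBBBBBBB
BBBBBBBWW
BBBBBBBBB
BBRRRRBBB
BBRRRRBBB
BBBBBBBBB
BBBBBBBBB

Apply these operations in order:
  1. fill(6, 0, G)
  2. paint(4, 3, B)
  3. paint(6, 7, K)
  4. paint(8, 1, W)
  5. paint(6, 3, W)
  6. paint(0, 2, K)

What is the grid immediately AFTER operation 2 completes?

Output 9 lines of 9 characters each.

After op 1 fill(6,0,G) [71 cells changed]:
GGGGGGGGG
GGGGGGGGG
GGGGGGGGG
GGGGGGGWW
GGGGGGGGG
GGRRRRGGG
GGRRRRGGG
GGGGGGGGG
GGGGGGGGG
After op 2 paint(4,3,B):
GGGGGGGGG
GGGGGGGGG
GGGGGGGGG
GGGGGGGWW
GGGBGGGGG
GGRRRRGGG
GGRRRRGGG
GGGGGGGGG
GGGGGGGGG

Answer: GGGGGGGGG
GGGGGGGGG
GGGGGGGGG
GGGGGGGWW
GGGBGGGGG
GGRRRRGGG
GGRRRRGGG
GGGGGGGGG
GGGGGGGGG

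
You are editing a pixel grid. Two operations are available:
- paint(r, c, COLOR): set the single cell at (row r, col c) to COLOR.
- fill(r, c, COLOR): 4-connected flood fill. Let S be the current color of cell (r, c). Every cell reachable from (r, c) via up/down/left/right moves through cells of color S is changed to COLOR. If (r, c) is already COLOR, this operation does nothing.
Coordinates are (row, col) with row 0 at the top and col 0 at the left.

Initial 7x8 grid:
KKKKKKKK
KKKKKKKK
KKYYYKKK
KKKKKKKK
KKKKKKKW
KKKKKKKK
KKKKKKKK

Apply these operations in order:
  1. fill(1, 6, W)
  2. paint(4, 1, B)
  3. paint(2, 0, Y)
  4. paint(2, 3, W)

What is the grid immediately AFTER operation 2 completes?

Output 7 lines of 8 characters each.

Answer: WWWWWWWW
WWWWWWWW
WWYYYWWW
WWWWWWWW
WBWWWWWW
WWWWWWWW
WWWWWWWW

Derivation:
After op 1 fill(1,6,W) [52 cells changed]:
WWWWWWWW
WWWWWWWW
WWYYYWWW
WWWWWWWW
WWWWWWWW
WWWWWWWW
WWWWWWWW
After op 2 paint(4,1,B):
WWWWWWWW
WWWWWWWW
WWYYYWWW
WWWWWWWW
WBWWWWWW
WWWWWWWW
WWWWWWWW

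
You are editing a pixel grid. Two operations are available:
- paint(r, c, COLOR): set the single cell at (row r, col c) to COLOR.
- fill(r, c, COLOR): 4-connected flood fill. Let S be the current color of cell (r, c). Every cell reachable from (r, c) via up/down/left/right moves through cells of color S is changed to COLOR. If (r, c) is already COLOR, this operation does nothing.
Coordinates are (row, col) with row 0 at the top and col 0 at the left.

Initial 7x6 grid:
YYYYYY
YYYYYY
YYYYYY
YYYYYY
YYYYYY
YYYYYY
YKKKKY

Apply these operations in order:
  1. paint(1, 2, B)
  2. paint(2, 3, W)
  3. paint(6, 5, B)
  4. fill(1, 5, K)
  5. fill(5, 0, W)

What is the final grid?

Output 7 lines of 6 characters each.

Answer: WWWWWW
WWBWWW
WWWWWW
WWWWWW
WWWWWW
WWWWWW
WWWWWB

Derivation:
After op 1 paint(1,2,B):
YYYYYY
YYBYYY
YYYYYY
YYYYYY
YYYYYY
YYYYYY
YKKKKY
After op 2 paint(2,3,W):
YYYYYY
YYBYYY
YYYWYY
YYYYYY
YYYYYY
YYYYYY
YKKKKY
After op 3 paint(6,5,B):
YYYYYY
YYBYYY
YYYWYY
YYYYYY
YYYYYY
YYYYYY
YKKKKB
After op 4 fill(1,5,K) [35 cells changed]:
KKKKKK
KKBKKK
KKKWKK
KKKKKK
KKKKKK
KKKKKK
KKKKKB
After op 5 fill(5,0,W) [39 cells changed]:
WWWWWW
WWBWWW
WWWWWW
WWWWWW
WWWWWW
WWWWWW
WWWWWB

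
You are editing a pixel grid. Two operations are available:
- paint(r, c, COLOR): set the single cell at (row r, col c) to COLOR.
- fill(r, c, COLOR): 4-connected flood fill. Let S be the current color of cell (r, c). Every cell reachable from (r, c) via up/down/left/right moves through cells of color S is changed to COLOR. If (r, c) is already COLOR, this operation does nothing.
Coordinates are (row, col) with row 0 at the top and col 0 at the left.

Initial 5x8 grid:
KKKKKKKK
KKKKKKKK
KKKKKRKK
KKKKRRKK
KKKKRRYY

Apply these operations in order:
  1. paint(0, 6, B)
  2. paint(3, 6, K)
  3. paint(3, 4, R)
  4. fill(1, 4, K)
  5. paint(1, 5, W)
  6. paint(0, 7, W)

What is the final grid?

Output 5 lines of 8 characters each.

Answer: KKKKKKBW
KKKKKWKK
KKKKKRKK
KKKKRRKK
KKKKRRYY

Derivation:
After op 1 paint(0,6,B):
KKKKKKBK
KKKKKKKK
KKKKKRKK
KKKKRRKK
KKKKRRYY
After op 2 paint(3,6,K):
KKKKKKBK
KKKKKKKK
KKKKKRKK
KKKKRRKK
KKKKRRYY
After op 3 paint(3,4,R):
KKKKKKBK
KKKKKKKK
KKKKKRKK
KKKKRRKK
KKKKRRYY
After op 4 fill(1,4,K) [0 cells changed]:
KKKKKKBK
KKKKKKKK
KKKKKRKK
KKKKRRKK
KKKKRRYY
After op 5 paint(1,5,W):
KKKKKKBK
KKKKKWKK
KKKKKRKK
KKKKRRKK
KKKKRRYY
After op 6 paint(0,7,W):
KKKKKKBW
KKKKKWKK
KKKKKRKK
KKKKRRKK
KKKKRRYY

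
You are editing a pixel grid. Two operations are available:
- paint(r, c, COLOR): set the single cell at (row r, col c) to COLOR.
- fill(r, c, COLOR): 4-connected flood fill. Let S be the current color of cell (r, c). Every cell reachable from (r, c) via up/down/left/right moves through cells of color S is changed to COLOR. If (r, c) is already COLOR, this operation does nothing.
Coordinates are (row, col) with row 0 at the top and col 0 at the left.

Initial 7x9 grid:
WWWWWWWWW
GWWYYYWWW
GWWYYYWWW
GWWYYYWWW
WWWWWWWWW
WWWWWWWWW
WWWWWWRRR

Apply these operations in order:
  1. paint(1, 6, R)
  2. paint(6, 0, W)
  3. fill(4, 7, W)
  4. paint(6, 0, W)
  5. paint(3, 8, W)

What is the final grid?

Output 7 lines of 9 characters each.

After op 1 paint(1,6,R):
WWWWWWWWW
GWWYYYRWW
GWWYYYWWW
GWWYYYWWW
WWWWWWWWW
WWWWWWWWW
WWWWWWRRR
After op 2 paint(6,0,W):
WWWWWWWWW
GWWYYYRWW
GWWYYYWWW
GWWYYYWWW
WWWWWWWWW
WWWWWWWWW
WWWWWWRRR
After op 3 fill(4,7,W) [0 cells changed]:
WWWWWWWWW
GWWYYYRWW
GWWYYYWWW
GWWYYYWWW
WWWWWWWWW
WWWWWWWWW
WWWWWWRRR
After op 4 paint(6,0,W):
WWWWWWWWW
GWWYYYRWW
GWWYYYWWW
GWWYYYWWW
WWWWWWWWW
WWWWWWWWW
WWWWWWRRR
After op 5 paint(3,8,W):
WWWWWWWWW
GWWYYYRWW
GWWYYYWWW
GWWYYYWWW
WWWWWWWWW
WWWWWWWWW
WWWWWWRRR

Answer: WWWWWWWWW
GWWYYYRWW
GWWYYYWWW
GWWYYYWWW
WWWWWWWWW
WWWWWWWWW
WWWWWWRRR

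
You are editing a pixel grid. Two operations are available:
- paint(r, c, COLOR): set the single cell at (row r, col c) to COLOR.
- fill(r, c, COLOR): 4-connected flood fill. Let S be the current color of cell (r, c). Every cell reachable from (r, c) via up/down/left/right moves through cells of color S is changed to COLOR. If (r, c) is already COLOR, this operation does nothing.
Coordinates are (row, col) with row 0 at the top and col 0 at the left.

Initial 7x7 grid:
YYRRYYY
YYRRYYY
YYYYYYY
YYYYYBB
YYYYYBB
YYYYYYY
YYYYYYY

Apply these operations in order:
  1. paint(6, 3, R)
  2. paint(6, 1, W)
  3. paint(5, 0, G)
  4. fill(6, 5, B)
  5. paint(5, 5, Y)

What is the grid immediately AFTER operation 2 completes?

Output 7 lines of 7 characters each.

Answer: YYRRYYY
YYRRYYY
YYYYYYY
YYYYYBB
YYYYYBB
YYYYYYY
YWYRYYY

Derivation:
After op 1 paint(6,3,R):
YYRRYYY
YYRRYYY
YYYYYYY
YYYYYBB
YYYYYBB
YYYYYYY
YYYRYYY
After op 2 paint(6,1,W):
YYRRYYY
YYRRYYY
YYYYYYY
YYYYYBB
YYYYYBB
YYYYYYY
YWYRYYY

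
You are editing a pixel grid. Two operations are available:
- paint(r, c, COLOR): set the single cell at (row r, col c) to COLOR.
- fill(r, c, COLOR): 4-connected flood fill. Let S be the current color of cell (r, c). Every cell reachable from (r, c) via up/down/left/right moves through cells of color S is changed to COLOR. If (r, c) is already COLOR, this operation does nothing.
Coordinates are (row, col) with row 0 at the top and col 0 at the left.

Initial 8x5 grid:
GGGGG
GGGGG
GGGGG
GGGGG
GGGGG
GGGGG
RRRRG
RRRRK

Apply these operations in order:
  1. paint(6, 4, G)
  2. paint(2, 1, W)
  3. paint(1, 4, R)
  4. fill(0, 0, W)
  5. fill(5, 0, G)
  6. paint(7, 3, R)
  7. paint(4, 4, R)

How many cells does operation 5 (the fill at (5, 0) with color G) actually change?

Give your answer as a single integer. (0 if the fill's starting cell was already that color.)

After op 1 paint(6,4,G):
GGGGG
GGGGG
GGGGG
GGGGG
GGGGG
GGGGG
RRRRG
RRRRK
After op 2 paint(2,1,W):
GGGGG
GGGGG
GWGGG
GGGGG
GGGGG
GGGGG
RRRRG
RRRRK
After op 3 paint(1,4,R):
GGGGG
GGGGR
GWGGG
GGGGG
GGGGG
GGGGG
RRRRG
RRRRK
After op 4 fill(0,0,W) [29 cells changed]:
WWWWW
WWWWR
WWWWW
WWWWW
WWWWW
WWWWW
RRRRW
RRRRK
After op 5 fill(5,0,G) [30 cells changed]:
GGGGG
GGGGR
GGGGG
GGGGG
GGGGG
GGGGG
RRRRG
RRRRK

Answer: 30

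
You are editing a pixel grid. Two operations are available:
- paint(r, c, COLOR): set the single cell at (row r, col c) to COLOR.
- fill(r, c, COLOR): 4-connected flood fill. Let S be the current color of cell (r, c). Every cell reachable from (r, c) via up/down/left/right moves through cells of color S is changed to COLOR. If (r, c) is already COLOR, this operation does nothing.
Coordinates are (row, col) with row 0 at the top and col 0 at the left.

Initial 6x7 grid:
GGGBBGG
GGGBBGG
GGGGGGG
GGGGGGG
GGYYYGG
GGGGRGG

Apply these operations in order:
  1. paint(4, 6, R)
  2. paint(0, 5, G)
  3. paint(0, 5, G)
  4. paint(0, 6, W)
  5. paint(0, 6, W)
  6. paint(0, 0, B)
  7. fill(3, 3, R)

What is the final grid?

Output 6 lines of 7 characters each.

Answer: BRRBBRW
RRRBBRR
RRRRRRR
RRRRRRR
RRYYYRR
RRRRRRR

Derivation:
After op 1 paint(4,6,R):
GGGBBGG
GGGBBGG
GGGGGGG
GGGGGGG
GGYYYGR
GGGGRGG
After op 2 paint(0,5,G):
GGGBBGG
GGGBBGG
GGGGGGG
GGGGGGG
GGYYYGR
GGGGRGG
After op 3 paint(0,5,G):
GGGBBGG
GGGBBGG
GGGGGGG
GGGGGGG
GGYYYGR
GGGGRGG
After op 4 paint(0,6,W):
GGGBBGW
GGGBBGG
GGGGGGG
GGGGGGG
GGYYYGR
GGGGRGG
After op 5 paint(0,6,W):
GGGBBGW
GGGBBGG
GGGGGGG
GGGGGGG
GGYYYGR
GGGGRGG
After op 6 paint(0,0,B):
BGGBBGW
GGGBBGG
GGGGGGG
GGGGGGG
GGYYYGR
GGGGRGG
After op 7 fill(3,3,R) [31 cells changed]:
BRRBBRW
RRRBBRR
RRRRRRR
RRRRRRR
RRYYYRR
RRRRRRR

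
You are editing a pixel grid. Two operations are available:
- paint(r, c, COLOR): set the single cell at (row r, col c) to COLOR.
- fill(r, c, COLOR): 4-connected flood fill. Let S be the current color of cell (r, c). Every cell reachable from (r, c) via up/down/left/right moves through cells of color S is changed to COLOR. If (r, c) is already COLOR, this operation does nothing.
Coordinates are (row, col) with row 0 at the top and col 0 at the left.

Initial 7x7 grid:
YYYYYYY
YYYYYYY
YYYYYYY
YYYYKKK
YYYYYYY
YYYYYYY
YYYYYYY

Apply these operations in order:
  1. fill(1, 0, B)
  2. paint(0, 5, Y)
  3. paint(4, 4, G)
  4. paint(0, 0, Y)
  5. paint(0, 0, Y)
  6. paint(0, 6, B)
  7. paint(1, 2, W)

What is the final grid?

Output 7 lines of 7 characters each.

After op 1 fill(1,0,B) [46 cells changed]:
BBBBBBB
BBBBBBB
BBBBBBB
BBBBKKK
BBBBBBB
BBBBBBB
BBBBBBB
After op 2 paint(0,5,Y):
BBBBBYB
BBBBBBB
BBBBBBB
BBBBKKK
BBBBBBB
BBBBBBB
BBBBBBB
After op 3 paint(4,4,G):
BBBBBYB
BBBBBBB
BBBBBBB
BBBBKKK
BBBBGBB
BBBBBBB
BBBBBBB
After op 4 paint(0,0,Y):
YBBBBYB
BBBBBBB
BBBBBBB
BBBBKKK
BBBBGBB
BBBBBBB
BBBBBBB
After op 5 paint(0,0,Y):
YBBBBYB
BBBBBBB
BBBBBBB
BBBBKKK
BBBBGBB
BBBBBBB
BBBBBBB
After op 6 paint(0,6,B):
YBBBBYB
BBBBBBB
BBBBBBB
BBBBKKK
BBBBGBB
BBBBBBB
BBBBBBB
After op 7 paint(1,2,W):
YBBBBYB
BBWBBBB
BBBBBBB
BBBBKKK
BBBBGBB
BBBBBBB
BBBBBBB

Answer: YBBBBYB
BBWBBBB
BBBBBBB
BBBBKKK
BBBBGBB
BBBBBBB
BBBBBBB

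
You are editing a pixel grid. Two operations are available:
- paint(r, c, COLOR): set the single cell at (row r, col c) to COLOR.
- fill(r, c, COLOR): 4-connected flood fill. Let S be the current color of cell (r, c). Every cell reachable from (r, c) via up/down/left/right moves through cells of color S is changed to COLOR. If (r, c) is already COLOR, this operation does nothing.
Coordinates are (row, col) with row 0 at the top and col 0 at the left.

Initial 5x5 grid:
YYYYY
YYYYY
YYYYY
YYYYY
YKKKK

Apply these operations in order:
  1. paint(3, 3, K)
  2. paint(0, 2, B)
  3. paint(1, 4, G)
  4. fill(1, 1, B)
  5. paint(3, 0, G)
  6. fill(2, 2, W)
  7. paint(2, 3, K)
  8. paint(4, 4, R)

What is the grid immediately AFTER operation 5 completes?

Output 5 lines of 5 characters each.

After op 1 paint(3,3,K):
YYYYY
YYYYY
YYYYY
YYYKY
YKKKK
After op 2 paint(0,2,B):
YYBYY
YYYYY
YYYYY
YYYKY
YKKKK
After op 3 paint(1,4,G):
YYBYY
YYYYG
YYYYY
YYYKY
YKKKK
After op 4 fill(1,1,B) [18 cells changed]:
BBBBB
BBBBG
BBBBB
BBBKB
BKKKK
After op 5 paint(3,0,G):
BBBBB
BBBBG
BBBBB
GBBKB
BKKKK

Answer: BBBBB
BBBBG
BBBBB
GBBKB
BKKKK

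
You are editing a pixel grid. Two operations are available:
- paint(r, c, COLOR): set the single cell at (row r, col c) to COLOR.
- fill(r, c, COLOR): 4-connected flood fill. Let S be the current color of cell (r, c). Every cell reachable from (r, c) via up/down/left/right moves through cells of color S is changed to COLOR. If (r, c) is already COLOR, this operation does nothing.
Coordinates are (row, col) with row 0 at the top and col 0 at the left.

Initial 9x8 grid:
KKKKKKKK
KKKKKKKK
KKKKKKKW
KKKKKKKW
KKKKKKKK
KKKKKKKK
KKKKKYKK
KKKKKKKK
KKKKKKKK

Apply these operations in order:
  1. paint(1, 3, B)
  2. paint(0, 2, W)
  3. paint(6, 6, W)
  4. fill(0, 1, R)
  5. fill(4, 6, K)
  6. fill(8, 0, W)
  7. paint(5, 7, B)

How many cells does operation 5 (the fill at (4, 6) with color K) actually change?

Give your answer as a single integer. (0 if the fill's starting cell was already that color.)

Answer: 66

Derivation:
After op 1 paint(1,3,B):
KKKKKKKK
KKKBKKKK
KKKKKKKW
KKKKKKKW
KKKKKKKK
KKKKKKKK
KKKKKYKK
KKKKKKKK
KKKKKKKK
After op 2 paint(0,2,W):
KKWKKKKK
KKKBKKKK
KKKKKKKW
KKKKKKKW
KKKKKKKK
KKKKKKKK
KKKKKYKK
KKKKKKKK
KKKKKKKK
After op 3 paint(6,6,W):
KKWKKKKK
KKKBKKKK
KKKKKKKW
KKKKKKKW
KKKKKKKK
KKKKKKKK
KKKKKYWK
KKKKKKKK
KKKKKKKK
After op 4 fill(0,1,R) [66 cells changed]:
RRWRRRRR
RRRBRRRR
RRRRRRRW
RRRRRRRW
RRRRRRRR
RRRRRRRR
RRRRRYWR
RRRRRRRR
RRRRRRRR
After op 5 fill(4,6,K) [66 cells changed]:
KKWKKKKK
KKKBKKKK
KKKKKKKW
KKKKKKKW
KKKKKKKK
KKKKKKKK
KKKKKYWK
KKKKKKKK
KKKKKKKK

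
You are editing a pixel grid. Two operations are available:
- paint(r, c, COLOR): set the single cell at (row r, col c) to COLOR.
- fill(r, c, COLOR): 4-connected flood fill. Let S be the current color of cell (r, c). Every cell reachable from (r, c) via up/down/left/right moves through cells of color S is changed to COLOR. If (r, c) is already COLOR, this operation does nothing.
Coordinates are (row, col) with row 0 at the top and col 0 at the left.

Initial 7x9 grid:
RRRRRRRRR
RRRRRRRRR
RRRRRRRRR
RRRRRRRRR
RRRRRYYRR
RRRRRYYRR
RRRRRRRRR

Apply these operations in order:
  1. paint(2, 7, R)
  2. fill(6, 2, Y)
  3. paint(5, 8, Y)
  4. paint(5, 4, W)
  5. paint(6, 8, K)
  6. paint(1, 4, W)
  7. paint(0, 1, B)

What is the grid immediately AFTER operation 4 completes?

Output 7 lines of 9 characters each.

Answer: YYYYYYYYY
YYYYYYYYY
YYYYYYYYY
YYYYYYYYY
YYYYYYYYY
YYYYWYYYY
YYYYYYYYY

Derivation:
After op 1 paint(2,7,R):
RRRRRRRRR
RRRRRRRRR
RRRRRRRRR
RRRRRRRRR
RRRRRYYRR
RRRRRYYRR
RRRRRRRRR
After op 2 fill(6,2,Y) [59 cells changed]:
YYYYYYYYY
YYYYYYYYY
YYYYYYYYY
YYYYYYYYY
YYYYYYYYY
YYYYYYYYY
YYYYYYYYY
After op 3 paint(5,8,Y):
YYYYYYYYY
YYYYYYYYY
YYYYYYYYY
YYYYYYYYY
YYYYYYYYY
YYYYYYYYY
YYYYYYYYY
After op 4 paint(5,4,W):
YYYYYYYYY
YYYYYYYYY
YYYYYYYYY
YYYYYYYYY
YYYYYYYYY
YYYYWYYYY
YYYYYYYYY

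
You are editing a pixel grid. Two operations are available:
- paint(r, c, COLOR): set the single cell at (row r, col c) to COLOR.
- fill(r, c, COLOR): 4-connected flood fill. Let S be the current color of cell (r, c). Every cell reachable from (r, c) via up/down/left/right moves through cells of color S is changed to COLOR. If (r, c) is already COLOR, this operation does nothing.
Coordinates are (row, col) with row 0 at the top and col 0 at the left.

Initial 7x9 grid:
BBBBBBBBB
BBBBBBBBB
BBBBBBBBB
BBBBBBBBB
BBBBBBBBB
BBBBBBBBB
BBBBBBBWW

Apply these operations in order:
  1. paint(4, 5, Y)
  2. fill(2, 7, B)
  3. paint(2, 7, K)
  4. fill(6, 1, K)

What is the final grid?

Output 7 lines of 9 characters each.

Answer: KKKKKKKKK
KKKKKKKKK
KKKKKKKKK
KKKKKKKKK
KKKKKYKKK
KKKKKKKKK
KKKKKKKWW

Derivation:
After op 1 paint(4,5,Y):
BBBBBBBBB
BBBBBBBBB
BBBBBBBBB
BBBBBBBBB
BBBBBYBBB
BBBBBBBBB
BBBBBBBWW
After op 2 fill(2,7,B) [0 cells changed]:
BBBBBBBBB
BBBBBBBBB
BBBBBBBBB
BBBBBBBBB
BBBBBYBBB
BBBBBBBBB
BBBBBBBWW
After op 3 paint(2,7,K):
BBBBBBBBB
BBBBBBBBB
BBBBBBBKB
BBBBBBBBB
BBBBBYBBB
BBBBBBBBB
BBBBBBBWW
After op 4 fill(6,1,K) [59 cells changed]:
KKKKKKKKK
KKKKKKKKK
KKKKKKKKK
KKKKKKKKK
KKKKKYKKK
KKKKKKKKK
KKKKKKKWW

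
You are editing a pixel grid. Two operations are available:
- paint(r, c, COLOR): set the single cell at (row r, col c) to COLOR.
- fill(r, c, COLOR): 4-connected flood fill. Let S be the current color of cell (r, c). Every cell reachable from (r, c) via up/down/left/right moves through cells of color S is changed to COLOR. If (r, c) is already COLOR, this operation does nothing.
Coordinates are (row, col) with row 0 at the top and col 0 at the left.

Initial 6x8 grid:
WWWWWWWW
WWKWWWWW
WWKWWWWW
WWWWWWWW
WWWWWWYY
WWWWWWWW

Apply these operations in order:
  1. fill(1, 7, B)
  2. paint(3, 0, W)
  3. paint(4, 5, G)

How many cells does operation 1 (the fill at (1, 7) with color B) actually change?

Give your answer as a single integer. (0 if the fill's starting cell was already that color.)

After op 1 fill(1,7,B) [44 cells changed]:
BBBBBBBB
BBKBBBBB
BBKBBBBB
BBBBBBBB
BBBBBBYY
BBBBBBBB

Answer: 44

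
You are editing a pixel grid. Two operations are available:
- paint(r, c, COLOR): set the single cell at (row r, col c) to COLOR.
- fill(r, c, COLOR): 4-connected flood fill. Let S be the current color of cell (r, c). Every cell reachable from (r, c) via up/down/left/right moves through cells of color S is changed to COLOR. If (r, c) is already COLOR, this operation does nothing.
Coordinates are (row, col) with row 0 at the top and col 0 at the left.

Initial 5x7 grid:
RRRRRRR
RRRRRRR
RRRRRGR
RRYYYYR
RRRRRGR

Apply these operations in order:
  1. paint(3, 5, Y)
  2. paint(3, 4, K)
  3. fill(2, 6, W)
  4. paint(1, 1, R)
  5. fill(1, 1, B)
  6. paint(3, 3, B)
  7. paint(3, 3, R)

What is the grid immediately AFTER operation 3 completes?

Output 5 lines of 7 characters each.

Answer: WWWWWWW
WWWWWWW
WWWWWGW
WWYYKYW
WWWWWGW

Derivation:
After op 1 paint(3,5,Y):
RRRRRRR
RRRRRRR
RRRRRGR
RRYYYYR
RRRRRGR
After op 2 paint(3,4,K):
RRRRRRR
RRRRRRR
RRRRRGR
RRYYKYR
RRRRRGR
After op 3 fill(2,6,W) [29 cells changed]:
WWWWWWW
WWWWWWW
WWWWWGW
WWYYKYW
WWWWWGW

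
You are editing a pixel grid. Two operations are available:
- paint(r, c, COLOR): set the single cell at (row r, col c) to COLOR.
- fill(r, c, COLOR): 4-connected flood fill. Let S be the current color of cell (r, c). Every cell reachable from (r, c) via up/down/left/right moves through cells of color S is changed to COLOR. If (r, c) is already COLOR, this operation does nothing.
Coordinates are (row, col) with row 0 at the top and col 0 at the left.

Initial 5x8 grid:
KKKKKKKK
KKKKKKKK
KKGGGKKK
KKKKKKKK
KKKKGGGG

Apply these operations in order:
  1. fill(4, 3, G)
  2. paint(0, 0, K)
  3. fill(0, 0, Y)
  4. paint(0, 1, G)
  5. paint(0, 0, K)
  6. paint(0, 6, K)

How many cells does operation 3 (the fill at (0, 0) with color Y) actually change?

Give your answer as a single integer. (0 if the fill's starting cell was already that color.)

Answer: 1

Derivation:
After op 1 fill(4,3,G) [33 cells changed]:
GGGGGGGG
GGGGGGGG
GGGGGGGG
GGGGGGGG
GGGGGGGG
After op 2 paint(0,0,K):
KGGGGGGG
GGGGGGGG
GGGGGGGG
GGGGGGGG
GGGGGGGG
After op 3 fill(0,0,Y) [1 cells changed]:
YGGGGGGG
GGGGGGGG
GGGGGGGG
GGGGGGGG
GGGGGGGG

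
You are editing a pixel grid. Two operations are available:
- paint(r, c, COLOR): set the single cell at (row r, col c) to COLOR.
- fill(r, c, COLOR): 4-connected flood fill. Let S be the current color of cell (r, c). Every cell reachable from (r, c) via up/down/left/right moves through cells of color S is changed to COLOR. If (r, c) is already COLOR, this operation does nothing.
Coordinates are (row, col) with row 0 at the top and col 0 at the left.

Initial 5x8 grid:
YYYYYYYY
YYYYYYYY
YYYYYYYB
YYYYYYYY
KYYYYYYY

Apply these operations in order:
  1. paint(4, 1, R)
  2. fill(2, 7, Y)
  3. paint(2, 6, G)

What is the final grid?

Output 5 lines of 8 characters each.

After op 1 paint(4,1,R):
YYYYYYYY
YYYYYYYY
YYYYYYYB
YYYYYYYY
KRYYYYYY
After op 2 fill(2,7,Y) [1 cells changed]:
YYYYYYYY
YYYYYYYY
YYYYYYYY
YYYYYYYY
KRYYYYYY
After op 3 paint(2,6,G):
YYYYYYYY
YYYYYYYY
YYYYYYGY
YYYYYYYY
KRYYYYYY

Answer: YYYYYYYY
YYYYYYYY
YYYYYYGY
YYYYYYYY
KRYYYYYY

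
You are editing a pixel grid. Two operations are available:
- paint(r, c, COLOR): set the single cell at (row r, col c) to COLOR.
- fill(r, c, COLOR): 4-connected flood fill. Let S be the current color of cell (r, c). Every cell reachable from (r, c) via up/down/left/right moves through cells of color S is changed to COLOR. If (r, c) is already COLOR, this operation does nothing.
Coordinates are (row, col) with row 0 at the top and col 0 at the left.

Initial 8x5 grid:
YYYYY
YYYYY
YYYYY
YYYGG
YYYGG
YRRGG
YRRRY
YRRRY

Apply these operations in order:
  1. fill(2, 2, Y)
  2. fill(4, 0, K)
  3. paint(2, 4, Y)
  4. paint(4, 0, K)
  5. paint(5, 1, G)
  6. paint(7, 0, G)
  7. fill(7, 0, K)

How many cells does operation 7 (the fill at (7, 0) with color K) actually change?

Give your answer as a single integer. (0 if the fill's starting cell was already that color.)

After op 1 fill(2,2,Y) [0 cells changed]:
YYYYY
YYYYY
YYYYY
YYYGG
YYYGG
YRRGG
YRRRY
YRRRY
After op 2 fill(4,0,K) [24 cells changed]:
KKKKK
KKKKK
KKKKK
KKKGG
KKKGG
KRRGG
KRRRY
KRRRY
After op 3 paint(2,4,Y):
KKKKK
KKKKK
KKKKY
KKKGG
KKKGG
KRRGG
KRRRY
KRRRY
After op 4 paint(4,0,K):
KKKKK
KKKKK
KKKKY
KKKGG
KKKGG
KRRGG
KRRRY
KRRRY
After op 5 paint(5,1,G):
KKKKK
KKKKK
KKKKY
KKKGG
KKKGG
KGRGG
KRRRY
KRRRY
After op 6 paint(7,0,G):
KKKKK
KKKKK
KKKKY
KKKGG
KKKGG
KGRGG
KRRRY
GRRRY
After op 7 fill(7,0,K) [1 cells changed]:
KKKKK
KKKKK
KKKKY
KKKGG
KKKGG
KGRGG
KRRRY
KRRRY

Answer: 1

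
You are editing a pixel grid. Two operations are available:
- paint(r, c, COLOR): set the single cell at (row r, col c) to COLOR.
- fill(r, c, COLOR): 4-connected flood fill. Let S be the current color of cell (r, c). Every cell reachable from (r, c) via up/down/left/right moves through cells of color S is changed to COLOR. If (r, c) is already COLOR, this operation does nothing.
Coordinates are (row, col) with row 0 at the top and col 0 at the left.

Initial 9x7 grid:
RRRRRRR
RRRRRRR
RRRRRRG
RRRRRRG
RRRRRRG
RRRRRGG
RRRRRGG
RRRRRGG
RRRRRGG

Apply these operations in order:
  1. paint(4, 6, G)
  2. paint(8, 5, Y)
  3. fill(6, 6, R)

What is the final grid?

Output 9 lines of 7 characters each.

After op 1 paint(4,6,G):
RRRRRRR
RRRRRRR
RRRRRRG
RRRRRRG
RRRRRRG
RRRRRGG
RRRRRGG
RRRRRGG
RRRRRGG
After op 2 paint(8,5,Y):
RRRRRRR
RRRRRRR
RRRRRRG
RRRRRRG
RRRRRRG
RRRRRGG
RRRRRGG
RRRRRGG
RRRRRYG
After op 3 fill(6,6,R) [10 cells changed]:
RRRRRRR
RRRRRRR
RRRRRRR
RRRRRRR
RRRRRRR
RRRRRRR
RRRRRRR
RRRRRRR
RRRRRYR

Answer: RRRRRRR
RRRRRRR
RRRRRRR
RRRRRRR
RRRRRRR
RRRRRRR
RRRRRRR
RRRRRRR
RRRRRYR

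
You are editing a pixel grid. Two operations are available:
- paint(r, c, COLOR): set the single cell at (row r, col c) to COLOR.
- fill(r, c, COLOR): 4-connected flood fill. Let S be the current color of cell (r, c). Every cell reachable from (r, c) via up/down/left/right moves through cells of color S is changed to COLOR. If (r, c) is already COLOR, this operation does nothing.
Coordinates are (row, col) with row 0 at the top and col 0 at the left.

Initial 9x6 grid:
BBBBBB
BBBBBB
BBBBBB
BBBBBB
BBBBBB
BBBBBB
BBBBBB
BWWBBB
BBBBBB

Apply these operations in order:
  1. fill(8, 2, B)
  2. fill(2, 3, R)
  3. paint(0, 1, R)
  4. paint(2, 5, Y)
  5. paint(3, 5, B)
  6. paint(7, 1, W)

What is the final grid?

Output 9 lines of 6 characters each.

After op 1 fill(8,2,B) [0 cells changed]:
BBBBBB
BBBBBB
BBBBBB
BBBBBB
BBBBBB
BBBBBB
BBBBBB
BWWBBB
BBBBBB
After op 2 fill(2,3,R) [52 cells changed]:
RRRRRR
RRRRRR
RRRRRR
RRRRRR
RRRRRR
RRRRRR
RRRRRR
RWWRRR
RRRRRR
After op 3 paint(0,1,R):
RRRRRR
RRRRRR
RRRRRR
RRRRRR
RRRRRR
RRRRRR
RRRRRR
RWWRRR
RRRRRR
After op 4 paint(2,5,Y):
RRRRRR
RRRRRR
RRRRRY
RRRRRR
RRRRRR
RRRRRR
RRRRRR
RWWRRR
RRRRRR
After op 5 paint(3,5,B):
RRRRRR
RRRRRR
RRRRRY
RRRRRB
RRRRRR
RRRRRR
RRRRRR
RWWRRR
RRRRRR
After op 6 paint(7,1,W):
RRRRRR
RRRRRR
RRRRRY
RRRRRB
RRRRRR
RRRRRR
RRRRRR
RWWRRR
RRRRRR

Answer: RRRRRR
RRRRRR
RRRRRY
RRRRRB
RRRRRR
RRRRRR
RRRRRR
RWWRRR
RRRRRR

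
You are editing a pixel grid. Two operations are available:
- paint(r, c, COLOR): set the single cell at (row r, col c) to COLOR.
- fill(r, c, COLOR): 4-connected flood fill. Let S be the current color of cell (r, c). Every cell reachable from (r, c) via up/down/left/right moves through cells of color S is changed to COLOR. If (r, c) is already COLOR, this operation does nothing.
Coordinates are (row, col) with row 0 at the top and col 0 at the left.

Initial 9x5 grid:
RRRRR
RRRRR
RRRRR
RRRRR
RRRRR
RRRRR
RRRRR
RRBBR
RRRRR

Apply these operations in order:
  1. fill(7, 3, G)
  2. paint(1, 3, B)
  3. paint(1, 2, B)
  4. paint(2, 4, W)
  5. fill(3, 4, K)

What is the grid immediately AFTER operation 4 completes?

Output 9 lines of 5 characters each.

Answer: RRRRR
RRBBR
RRRRW
RRRRR
RRRRR
RRRRR
RRRRR
RRGGR
RRRRR

Derivation:
After op 1 fill(7,3,G) [2 cells changed]:
RRRRR
RRRRR
RRRRR
RRRRR
RRRRR
RRRRR
RRRRR
RRGGR
RRRRR
After op 2 paint(1,3,B):
RRRRR
RRRBR
RRRRR
RRRRR
RRRRR
RRRRR
RRRRR
RRGGR
RRRRR
After op 3 paint(1,2,B):
RRRRR
RRBBR
RRRRR
RRRRR
RRRRR
RRRRR
RRRRR
RRGGR
RRRRR
After op 4 paint(2,4,W):
RRRRR
RRBBR
RRRRW
RRRRR
RRRRR
RRRRR
RRRRR
RRGGR
RRRRR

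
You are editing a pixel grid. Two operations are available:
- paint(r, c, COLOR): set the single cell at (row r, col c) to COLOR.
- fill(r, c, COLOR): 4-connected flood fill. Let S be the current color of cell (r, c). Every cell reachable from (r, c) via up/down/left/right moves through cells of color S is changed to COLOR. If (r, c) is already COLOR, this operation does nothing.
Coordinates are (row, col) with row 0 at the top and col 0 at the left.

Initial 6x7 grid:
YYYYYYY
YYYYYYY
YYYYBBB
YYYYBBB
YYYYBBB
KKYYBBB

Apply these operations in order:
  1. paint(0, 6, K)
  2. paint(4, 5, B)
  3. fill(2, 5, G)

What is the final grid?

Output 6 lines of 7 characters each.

After op 1 paint(0,6,K):
YYYYYYK
YYYYYYY
YYYYBBB
YYYYBBB
YYYYBBB
KKYYBBB
After op 2 paint(4,5,B):
YYYYYYK
YYYYYYY
YYYYBBB
YYYYBBB
YYYYBBB
KKYYBBB
After op 3 fill(2,5,G) [12 cells changed]:
YYYYYYK
YYYYYYY
YYYYGGG
YYYYGGG
YYYYGGG
KKYYGGG

Answer: YYYYYYK
YYYYYYY
YYYYGGG
YYYYGGG
YYYYGGG
KKYYGGG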